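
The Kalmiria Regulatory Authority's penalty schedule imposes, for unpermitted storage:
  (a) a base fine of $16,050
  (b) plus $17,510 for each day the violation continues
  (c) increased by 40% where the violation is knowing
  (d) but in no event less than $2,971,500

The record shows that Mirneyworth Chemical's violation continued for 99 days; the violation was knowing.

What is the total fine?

Per-day component: 99 × $17,510 = $1,733,490
Base plus per-day: $16,050 + $1,733,490 = $1,749,540
Enhancement: 40% of $1,749,540 = $699,816
Enhanced fine: $1,749,540 + $699,816 = $2,449,356
Minimum $2,971,500: $2,449,356 is below the minimum → $2,971,500

$2,971,500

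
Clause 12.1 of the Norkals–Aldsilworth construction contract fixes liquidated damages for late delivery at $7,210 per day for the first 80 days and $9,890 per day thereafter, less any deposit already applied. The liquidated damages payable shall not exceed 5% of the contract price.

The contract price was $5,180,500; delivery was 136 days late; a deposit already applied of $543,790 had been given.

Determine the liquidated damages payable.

First 80 days: 80 × $7,210 = $576,800
Remaining days: (136 − 80) × $9,890 = $553,840
Accrued per-day damages: $576,800 + $553,840 = $1,130,640
Less deposit already applied: $1,130,640 − $543,790 = $586,850
Cap: 5% of $5,180,500 = $259,025
Cap at $259,025: $586,850 exceeds the cap → $259,025

$259,025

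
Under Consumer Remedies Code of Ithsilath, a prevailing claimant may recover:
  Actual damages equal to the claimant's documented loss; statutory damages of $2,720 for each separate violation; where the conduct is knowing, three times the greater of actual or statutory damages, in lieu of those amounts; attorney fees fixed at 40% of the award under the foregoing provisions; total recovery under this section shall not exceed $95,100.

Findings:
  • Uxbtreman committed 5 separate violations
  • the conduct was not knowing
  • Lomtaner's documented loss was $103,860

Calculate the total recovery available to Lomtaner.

Statutory damages: 5 × $2,720 = $13,600
Conduct not knowing: the in-lieu enhancement does not apply.
Actual plus statutory damages: $103,860 + $13,600 = $117,460
Attorney fees: 40% of $117,460 = $46,984
Total before cap: $117,460 + $46,984 = $164,444
Cap at $95,100: $164,444 exceeds the cap → $95,100

$95,100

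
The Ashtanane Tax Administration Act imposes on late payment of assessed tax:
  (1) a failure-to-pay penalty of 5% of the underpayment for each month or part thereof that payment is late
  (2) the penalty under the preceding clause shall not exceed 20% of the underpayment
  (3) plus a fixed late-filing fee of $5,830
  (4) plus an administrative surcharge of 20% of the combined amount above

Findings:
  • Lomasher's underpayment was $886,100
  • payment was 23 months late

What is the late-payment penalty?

Accrued rate: 5% × 23 = 115%, capped at 20% → 20%
Failure-to-pay penalty: 20% of $886,100 = $177,220
Penalty before surcharge: $177,220 + $5,830 = $183,050
Administrative surcharge: 20% of $183,050 = $36,610
Total penalty: $183,050 + $36,610 = $219,660

$219,660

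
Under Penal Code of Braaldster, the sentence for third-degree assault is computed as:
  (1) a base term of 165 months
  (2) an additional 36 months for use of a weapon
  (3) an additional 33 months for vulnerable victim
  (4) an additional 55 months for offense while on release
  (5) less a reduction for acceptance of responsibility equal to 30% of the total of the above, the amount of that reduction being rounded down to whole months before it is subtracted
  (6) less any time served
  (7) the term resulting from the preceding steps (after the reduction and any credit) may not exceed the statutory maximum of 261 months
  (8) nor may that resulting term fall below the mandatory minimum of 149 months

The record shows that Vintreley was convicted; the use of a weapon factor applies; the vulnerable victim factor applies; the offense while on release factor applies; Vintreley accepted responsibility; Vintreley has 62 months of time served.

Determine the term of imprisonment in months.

Use of a weapon enhancement: +36 months
Vulnerable victim enhancement: +33 months
Offense while on release enhancement: +55 months
Adjusted term: 165 months + 36 months + 33 months + 55 months = 289 months
Acceptance of responsibility reduction: 30% of 289 months = 86 months (rounded down)
After reduction: 289 − 86 = 203 months
Less time served: 203 months − 62 months = 141 months
Cap at 261 months: 141 months is within the cap, no reduction.
Minimum 149 months: 141 months is below the minimum → 149 months

149 months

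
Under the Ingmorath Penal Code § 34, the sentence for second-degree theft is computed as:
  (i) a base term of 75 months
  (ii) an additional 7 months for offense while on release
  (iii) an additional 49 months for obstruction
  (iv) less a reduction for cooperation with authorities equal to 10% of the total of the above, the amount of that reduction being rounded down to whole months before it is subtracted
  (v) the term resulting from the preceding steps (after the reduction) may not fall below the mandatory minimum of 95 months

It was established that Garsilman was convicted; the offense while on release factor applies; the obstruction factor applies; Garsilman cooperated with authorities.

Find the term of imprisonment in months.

118 months

Offense while on release enhancement: +7 months
Obstruction enhancement: +49 months
Adjusted term: 75 months + 7 months + 49 months = 131 months
Cooperation with authorities reduction: 10% of 131 months = 13 months (rounded down)
After reduction: 131 − 13 = 118 months
Minimum 95 months: 118 months meets the minimum, no increase.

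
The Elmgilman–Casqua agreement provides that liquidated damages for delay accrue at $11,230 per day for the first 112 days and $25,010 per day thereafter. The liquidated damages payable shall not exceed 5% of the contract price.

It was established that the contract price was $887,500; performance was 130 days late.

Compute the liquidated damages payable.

First 112 days: 112 × $11,230 = $1,257,760
Remaining days: (130 − 112) × $25,010 = $450,180
Accrued per-day damages: $1,257,760 + $450,180 = $1,707,940
Cap: 5% of $887,500 = $44,375
Cap at $44,375: $1,707,940 exceeds the cap → $44,375

$44,375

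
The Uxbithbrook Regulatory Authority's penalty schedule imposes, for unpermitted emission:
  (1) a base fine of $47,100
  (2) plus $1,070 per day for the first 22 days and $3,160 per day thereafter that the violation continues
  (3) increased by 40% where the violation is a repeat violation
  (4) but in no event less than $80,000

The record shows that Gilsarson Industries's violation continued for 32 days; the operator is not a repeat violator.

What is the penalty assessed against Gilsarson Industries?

$102,240

First 22 days: 22 × $1,070 = $23,540
Remaining days: (32 − 22) × $3,160 = $31,600
Per-day component: $23,540 + $31,600 = $55,140
Base plus per-day: $47,100 + $55,140 = $102,240
The operator is not a repeat violator: no 40% increase.
Minimum $80,000: $102,240 meets the minimum, no increase.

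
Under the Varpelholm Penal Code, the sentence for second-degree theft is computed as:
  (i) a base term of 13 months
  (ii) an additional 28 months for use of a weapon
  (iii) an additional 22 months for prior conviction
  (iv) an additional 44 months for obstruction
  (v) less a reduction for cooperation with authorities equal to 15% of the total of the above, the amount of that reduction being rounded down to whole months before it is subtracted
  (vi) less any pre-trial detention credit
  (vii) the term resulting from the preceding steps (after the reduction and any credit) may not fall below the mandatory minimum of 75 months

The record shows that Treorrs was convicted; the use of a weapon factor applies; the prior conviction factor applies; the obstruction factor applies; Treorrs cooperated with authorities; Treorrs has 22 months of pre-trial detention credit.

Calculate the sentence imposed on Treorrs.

75 months

Use of a weapon enhancement: +28 months
Prior conviction enhancement: +22 months
Obstruction enhancement: +44 months
Adjusted term: 13 months + 28 months + 22 months + 44 months = 107 months
Cooperation with authorities reduction: 15% of 107 months = 16 months (rounded down)
After reduction: 107 − 16 = 91 months
Less pre-trial detention credit: 91 months − 22 months = 69 months
Minimum 75 months: 69 months is below the minimum → 75 months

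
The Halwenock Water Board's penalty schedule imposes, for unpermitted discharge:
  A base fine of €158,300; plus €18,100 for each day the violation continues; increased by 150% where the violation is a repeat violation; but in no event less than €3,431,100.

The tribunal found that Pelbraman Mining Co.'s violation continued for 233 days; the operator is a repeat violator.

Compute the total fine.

Per-day component: 233 × €18,100 = €4,217,300
Base plus per-day: €158,300 + €4,217,300 = €4,375,600
Enhancement: 150% of €4,375,600 = €6,563,400
Enhanced fine: €4,375,600 + €6,563,400 = €10,939,000
Minimum €3,431,100: €10,939,000 meets the minimum, no increase.

Civil penalty: €10,939,000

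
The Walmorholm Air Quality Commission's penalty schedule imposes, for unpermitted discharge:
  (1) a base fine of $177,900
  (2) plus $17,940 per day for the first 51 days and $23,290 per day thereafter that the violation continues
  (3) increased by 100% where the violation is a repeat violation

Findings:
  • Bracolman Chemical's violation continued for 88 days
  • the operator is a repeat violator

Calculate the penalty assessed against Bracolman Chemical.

First 51 days: 51 × $17,940 = $914,940
Remaining days: (88 − 51) × $23,290 = $861,730
Per-day component: $914,940 + $861,730 = $1,776,670
Base plus per-day: $177,900 + $1,776,670 = $1,954,570
Enhancement: 100% of $1,954,570 = $1,954,570
Enhanced fine: $1,954,570 + $1,954,570 = $3,909,140

$3,909,140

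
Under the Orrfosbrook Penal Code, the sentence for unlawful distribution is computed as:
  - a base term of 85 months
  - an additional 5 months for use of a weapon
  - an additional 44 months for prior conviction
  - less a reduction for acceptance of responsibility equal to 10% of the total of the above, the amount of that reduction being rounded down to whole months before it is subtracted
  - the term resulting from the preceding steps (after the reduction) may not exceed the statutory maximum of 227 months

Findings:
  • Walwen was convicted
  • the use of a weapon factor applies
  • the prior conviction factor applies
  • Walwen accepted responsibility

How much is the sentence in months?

121 months

Use of a weapon enhancement: +5 months
Prior conviction enhancement: +44 months
Adjusted term: 85 months + 5 months + 44 months = 134 months
Acceptance of responsibility reduction: 10% of 134 months = 13 months (rounded down)
After reduction: 134 − 13 = 121 months
Cap at 227 months: 121 months is within the cap, no reduction.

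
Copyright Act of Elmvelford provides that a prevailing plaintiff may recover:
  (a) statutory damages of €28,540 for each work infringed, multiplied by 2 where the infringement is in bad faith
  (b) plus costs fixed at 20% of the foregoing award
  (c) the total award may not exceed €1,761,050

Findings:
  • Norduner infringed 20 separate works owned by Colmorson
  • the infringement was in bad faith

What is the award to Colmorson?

Award: €1,369,920

Statutory damages: 20 × €28,540 = €570,800
Doubled: 2 × €570,800 = €1,141,600
Costs: 20% of €1,141,600 = €228,320
Award plus costs: €1,141,600 + €228,320 = €1,369,920
Cap at €1,761,050: €1,369,920 is within the cap, no reduction.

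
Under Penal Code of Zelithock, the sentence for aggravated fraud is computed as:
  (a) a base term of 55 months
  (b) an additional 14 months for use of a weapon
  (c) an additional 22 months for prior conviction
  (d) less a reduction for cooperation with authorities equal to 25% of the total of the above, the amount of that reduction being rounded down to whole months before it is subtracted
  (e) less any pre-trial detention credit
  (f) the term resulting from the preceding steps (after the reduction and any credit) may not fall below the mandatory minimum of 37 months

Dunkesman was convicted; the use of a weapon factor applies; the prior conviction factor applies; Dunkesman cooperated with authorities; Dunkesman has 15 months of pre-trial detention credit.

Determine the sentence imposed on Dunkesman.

Use of a weapon enhancement: +14 months
Prior conviction enhancement: +22 months
Adjusted term: 55 months + 14 months + 22 months = 91 months
Cooperation with authorities reduction: 25% of 91 months = 22 months (rounded down)
After reduction: 91 − 22 = 69 months
Less pre-trial detention credit: 69 months − 15 months = 54 months
Minimum 37 months: 54 months meets the minimum, no increase.

54 months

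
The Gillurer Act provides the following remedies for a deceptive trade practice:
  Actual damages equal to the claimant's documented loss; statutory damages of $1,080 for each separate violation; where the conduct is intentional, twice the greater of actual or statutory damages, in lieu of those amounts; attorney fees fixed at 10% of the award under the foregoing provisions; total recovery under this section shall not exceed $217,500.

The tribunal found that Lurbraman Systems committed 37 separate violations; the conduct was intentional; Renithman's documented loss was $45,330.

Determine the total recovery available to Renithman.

Statutory damages: 37 × $1,080 = $39,960
Greater of actual damages ($45,330) or statutory damages ($39,960): $45,330
Doubled: 2 × $45,330 = $90,660
Attorney fees: 10% of $90,660 = $9,066
Total before cap: $90,660 + $9,066 = $99,726
Cap at $217,500: $99,726 is within the cap, no reduction.

$99,726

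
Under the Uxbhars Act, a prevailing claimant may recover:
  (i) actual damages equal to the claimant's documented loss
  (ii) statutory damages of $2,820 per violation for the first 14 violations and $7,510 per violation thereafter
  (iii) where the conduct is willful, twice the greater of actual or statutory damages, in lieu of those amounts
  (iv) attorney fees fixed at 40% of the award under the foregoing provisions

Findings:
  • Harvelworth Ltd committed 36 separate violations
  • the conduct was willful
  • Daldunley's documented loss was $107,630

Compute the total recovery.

Total recovery: $573,160

First 14 violations: 14 × $2,820 = $39,480
Remaining violations: (36 − 14) × $7,510 = $165,220
Statutory damages: $39,480 + $165,220 = $204,700
Greater of actual damages ($107,630) or statutory damages ($204,700): $204,700
Doubled: 2 × $204,700 = $409,400
Attorney fees: 40% of $409,400 = $163,760
Total recovery: $409,400 + $163,760 = $573,160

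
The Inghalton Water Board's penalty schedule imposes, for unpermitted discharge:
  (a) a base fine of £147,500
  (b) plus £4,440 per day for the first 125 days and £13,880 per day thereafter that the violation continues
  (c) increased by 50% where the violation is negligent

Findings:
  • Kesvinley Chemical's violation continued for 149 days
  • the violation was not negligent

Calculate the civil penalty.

Civil penalty: £1,035,620

First 125 days: 125 × £4,440 = £555,000
Remaining days: (149 − 125) × £13,880 = £333,120
Per-day component: £555,000 + £333,120 = £888,120
Base plus per-day: £147,500 + £888,120 = £1,035,620
The violation was not negligent: no 50% increase.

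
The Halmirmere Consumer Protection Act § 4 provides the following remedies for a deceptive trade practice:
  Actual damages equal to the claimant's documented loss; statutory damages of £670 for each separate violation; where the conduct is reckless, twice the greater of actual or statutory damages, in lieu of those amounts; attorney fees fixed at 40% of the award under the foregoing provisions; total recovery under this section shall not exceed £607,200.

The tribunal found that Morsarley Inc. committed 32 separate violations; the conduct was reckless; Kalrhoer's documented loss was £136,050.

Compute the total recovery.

Statutory damages: 32 × £670 = £21,440
Greater of actual damages (£136,050) or statutory damages (£21,440): £136,050
Doubled: 2 × £136,050 = £272,100
Attorney fees: 40% of £272,100 = £108,840
Total before cap: £272,100 + £108,840 = £380,940
Cap at £607,200: £380,940 is within the cap, no reduction.

Total recovery: £380,940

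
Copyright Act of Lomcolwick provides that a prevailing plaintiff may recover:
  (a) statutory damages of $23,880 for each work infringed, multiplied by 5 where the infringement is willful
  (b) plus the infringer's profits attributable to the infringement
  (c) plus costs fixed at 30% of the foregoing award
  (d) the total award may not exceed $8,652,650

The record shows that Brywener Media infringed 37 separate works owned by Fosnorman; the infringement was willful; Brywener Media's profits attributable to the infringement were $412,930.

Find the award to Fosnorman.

Statutory damages: 37 × $23,880 = $883,560
Multiplied by 5: 5 × $883,560 = $4,417,800
Combined award: $4,417,800 + $412,930 = $4,830,730
Costs: 30% of $4,830,730 = $1,449,219
Award plus costs: $4,830,730 + $1,449,219 = $6,279,949
Cap at $8,652,650: $6,279,949 is within the cap, no reduction.

$6,279,949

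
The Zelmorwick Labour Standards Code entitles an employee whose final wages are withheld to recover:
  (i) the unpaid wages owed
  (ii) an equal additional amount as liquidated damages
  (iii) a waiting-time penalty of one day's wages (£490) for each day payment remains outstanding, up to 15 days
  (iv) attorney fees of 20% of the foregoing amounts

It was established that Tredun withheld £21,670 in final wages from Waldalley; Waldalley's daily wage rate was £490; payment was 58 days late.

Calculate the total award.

Total award: £60,828

Liquidated damages (equal amount): £21,670
Penalty days: min(58, 15) = 15
Waiting-time penalty: 15 × £490 = £7,350
Subtotal: £21,670 + £21,670 + £7,350 = £50,690
Attorney fees: 20% of £50,690 = £10,138
Total award: £50,690 + £10,138 = £60,828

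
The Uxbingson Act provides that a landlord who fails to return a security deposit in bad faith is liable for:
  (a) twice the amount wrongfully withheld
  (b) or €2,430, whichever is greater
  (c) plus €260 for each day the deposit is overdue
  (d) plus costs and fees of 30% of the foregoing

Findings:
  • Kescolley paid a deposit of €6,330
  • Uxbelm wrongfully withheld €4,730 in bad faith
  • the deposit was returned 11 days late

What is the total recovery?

Doubled: 2 × €4,730 = €9,460
Minimum €2,430: €9,460 meets the minimum, no increase.
Late-return penalty: 11 × €260 = €2,860
Damages plus late penalty: €9,460 + €2,860 = €12,320
Costs and fees: 30% of €12,320 = €3,696
Total recovery: €12,320 + €3,696 = €16,016

Recovery: €16,016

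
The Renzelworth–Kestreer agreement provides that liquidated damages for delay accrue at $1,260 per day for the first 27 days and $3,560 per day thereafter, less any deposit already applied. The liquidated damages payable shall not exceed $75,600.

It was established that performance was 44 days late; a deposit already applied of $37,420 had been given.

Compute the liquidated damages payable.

First 27 days: 27 × $1,260 = $34,020
Remaining days: (44 − 27) × $3,560 = $60,520
Accrued per-day damages: $34,020 + $60,520 = $94,540
Less deposit already applied: $94,540 − $37,420 = $57,120
Cap at $75,600: $57,120 is within the cap, no reduction.

$57,120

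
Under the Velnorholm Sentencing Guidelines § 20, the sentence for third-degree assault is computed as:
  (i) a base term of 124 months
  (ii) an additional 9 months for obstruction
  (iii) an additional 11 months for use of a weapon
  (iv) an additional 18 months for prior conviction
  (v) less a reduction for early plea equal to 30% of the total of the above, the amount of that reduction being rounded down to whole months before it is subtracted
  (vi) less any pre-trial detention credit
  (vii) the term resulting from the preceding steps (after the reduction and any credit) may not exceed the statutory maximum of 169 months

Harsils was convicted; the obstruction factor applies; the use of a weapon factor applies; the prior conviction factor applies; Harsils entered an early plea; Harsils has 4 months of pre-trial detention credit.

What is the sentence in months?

Obstruction enhancement: +9 months
Use of a weapon enhancement: +11 months
Prior conviction enhancement: +18 months
Adjusted term: 124 months + 9 months + 11 months + 18 months = 162 months
Early plea reduction: 30% of 162 months = 48 months (rounded down)
After reduction: 162 − 48 = 114 months
Less pre-trial detention credit: 114 months − 4 months = 110 months
Cap at 169 months: 110 months is within the cap, no reduction.

110 months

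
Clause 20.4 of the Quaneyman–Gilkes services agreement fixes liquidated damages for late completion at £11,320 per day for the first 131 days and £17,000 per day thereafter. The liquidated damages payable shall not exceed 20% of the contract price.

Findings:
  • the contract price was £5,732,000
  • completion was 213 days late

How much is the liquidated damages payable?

First 131 days: 131 × £11,320 = £1,482,920
Remaining days: (213 − 131) × £17,000 = £1,394,000
Accrued per-day damages: £1,482,920 + £1,394,000 = £2,876,920
Cap: 20% of £5,732,000 = £1,146,400
Cap at £1,146,400: £2,876,920 exceeds the cap → £1,146,400

Liquidated damages: £1,146,400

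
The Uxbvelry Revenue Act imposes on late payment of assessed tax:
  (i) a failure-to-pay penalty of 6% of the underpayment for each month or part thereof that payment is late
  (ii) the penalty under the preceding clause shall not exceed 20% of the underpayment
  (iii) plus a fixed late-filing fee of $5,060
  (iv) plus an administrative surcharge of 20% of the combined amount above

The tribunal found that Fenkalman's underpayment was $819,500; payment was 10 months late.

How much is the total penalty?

$202,752

Accrued rate: 6% × 10 = 60%, capped at 20% → 20%
Failure-to-pay penalty: 20% of $819,500 = $163,900
Penalty before surcharge: $163,900 + $5,060 = $168,960
Administrative surcharge: 20% of $168,960 = $33,792
Total penalty: $168,960 + $33,792 = $202,752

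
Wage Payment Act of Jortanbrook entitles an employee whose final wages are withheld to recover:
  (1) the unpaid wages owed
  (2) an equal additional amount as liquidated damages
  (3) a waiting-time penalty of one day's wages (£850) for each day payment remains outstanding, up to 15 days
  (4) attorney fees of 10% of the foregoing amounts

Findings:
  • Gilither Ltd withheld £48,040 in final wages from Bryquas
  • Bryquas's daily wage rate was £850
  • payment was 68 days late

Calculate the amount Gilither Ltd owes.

£119,713

Liquidated damages (equal amount): £48,040
Penalty days: min(68, 15) = 15
Waiting-time penalty: 15 × £850 = £12,750
Subtotal: £48,040 + £48,040 + £12,750 = £108,830
Attorney fees: 10% of £108,830 = £10,883
Total award: £108,830 + £10,883 = £119,713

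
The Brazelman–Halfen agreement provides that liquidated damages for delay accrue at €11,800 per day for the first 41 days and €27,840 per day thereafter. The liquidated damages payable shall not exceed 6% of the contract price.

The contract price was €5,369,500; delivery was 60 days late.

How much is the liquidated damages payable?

€322,170

First 41 days: 41 × €11,800 = €483,800
Remaining days: (60 − 41) × €27,840 = €528,960
Accrued per-day damages: €483,800 + €528,960 = €1,012,760
Cap: 6% of €5,369,500 = €322,170
Cap at €322,170: €1,012,760 exceeds the cap → €322,170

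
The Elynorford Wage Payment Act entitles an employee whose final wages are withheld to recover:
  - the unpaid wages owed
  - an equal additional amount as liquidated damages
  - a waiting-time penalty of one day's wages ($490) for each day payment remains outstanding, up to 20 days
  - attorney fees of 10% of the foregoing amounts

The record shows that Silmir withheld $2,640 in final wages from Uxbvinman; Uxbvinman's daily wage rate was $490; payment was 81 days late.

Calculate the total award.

Liquidated damages (equal amount): $2,640
Penalty days: min(81, 20) = 20
Waiting-time penalty: 20 × $490 = $9,800
Subtotal: $2,640 + $2,640 + $9,800 = $15,080
Attorney fees: 10% of $15,080 = $1,508
Total award: $15,080 + $1,508 = $16,588

$16,588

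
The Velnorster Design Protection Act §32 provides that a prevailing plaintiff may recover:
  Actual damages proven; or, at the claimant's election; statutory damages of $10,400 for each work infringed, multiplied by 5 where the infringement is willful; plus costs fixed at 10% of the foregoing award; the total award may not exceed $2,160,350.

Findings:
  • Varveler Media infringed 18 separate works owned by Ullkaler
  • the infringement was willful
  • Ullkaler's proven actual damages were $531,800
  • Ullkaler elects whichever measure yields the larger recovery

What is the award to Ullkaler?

Statutory damages: 18 × $10,400 = $187,200
Multiplied by 5: 5 × $187,200 = $936,000
Greater of actual damages ($531,800) or enhanced statutory damages ($936,000): $936,000
Costs: 10% of $936,000 = $93,600
Award plus costs: $936,000 + $93,600 = $1,029,600
Cap at $2,160,350: $1,029,600 is within the cap, no reduction.

$1,029,600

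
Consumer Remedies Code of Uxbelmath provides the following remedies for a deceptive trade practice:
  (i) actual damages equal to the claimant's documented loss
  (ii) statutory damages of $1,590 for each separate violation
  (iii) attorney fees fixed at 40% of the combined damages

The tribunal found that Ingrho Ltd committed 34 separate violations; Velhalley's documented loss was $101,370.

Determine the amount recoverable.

Statutory damages: 34 × $1,590 = $54,060
Combined damages: $101,370 + $54,060 = $155,430
Attorney fees: 40% of $155,430 = $62,172
Total recovery: $155,430 + $62,172 = $217,602

Total recovery: $217,602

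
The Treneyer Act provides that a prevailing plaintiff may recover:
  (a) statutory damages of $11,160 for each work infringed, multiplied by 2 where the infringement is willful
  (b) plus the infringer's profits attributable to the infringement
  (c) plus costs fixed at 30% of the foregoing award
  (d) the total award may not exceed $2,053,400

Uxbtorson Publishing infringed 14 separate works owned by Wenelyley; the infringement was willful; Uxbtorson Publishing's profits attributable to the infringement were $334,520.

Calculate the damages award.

Statutory damages: 14 × $11,160 = $156,240
Doubled: 2 × $156,240 = $312,480
Combined award: $312,480 + $334,520 = $647,000
Costs: 30% of $647,000 = $194,100
Award plus costs: $647,000 + $194,100 = $841,100
Cap at $2,053,400: $841,100 is within the cap, no reduction.

$841,100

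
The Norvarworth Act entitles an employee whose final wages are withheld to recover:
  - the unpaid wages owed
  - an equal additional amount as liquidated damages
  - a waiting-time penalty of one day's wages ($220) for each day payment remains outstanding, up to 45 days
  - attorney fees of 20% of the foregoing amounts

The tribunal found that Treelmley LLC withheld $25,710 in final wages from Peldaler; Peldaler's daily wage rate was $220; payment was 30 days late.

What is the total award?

$69,624

Liquidated damages (equal amount): $25,710
Penalty days: min(30, 45) = 30
Waiting-time penalty: 30 × $220 = $6,600
Subtotal: $25,710 + $25,710 + $6,600 = $58,020
Attorney fees: 20% of $58,020 = $11,604
Total award: $58,020 + $11,604 = $69,624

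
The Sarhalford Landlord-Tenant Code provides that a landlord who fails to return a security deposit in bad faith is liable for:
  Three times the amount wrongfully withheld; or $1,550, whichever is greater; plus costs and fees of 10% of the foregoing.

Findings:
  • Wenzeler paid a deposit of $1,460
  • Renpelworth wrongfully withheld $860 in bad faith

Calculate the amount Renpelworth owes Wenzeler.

Recovery: $2,838

Trebled: 3 × $860 = $2,580
Minimum $1,550: $2,580 meets the minimum, no increase.
Costs and fees: 10% of $2,580 = $258
Total recovery: $2,580 + $258 = $2,838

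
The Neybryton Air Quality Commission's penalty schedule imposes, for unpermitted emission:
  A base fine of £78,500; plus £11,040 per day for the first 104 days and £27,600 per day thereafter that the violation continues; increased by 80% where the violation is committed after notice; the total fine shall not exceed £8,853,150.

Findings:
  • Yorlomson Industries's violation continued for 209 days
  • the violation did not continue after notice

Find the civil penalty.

£4,124,660

First 104 days: 104 × £11,040 = £1,148,160
Remaining days: (209 − 104) × £27,600 = £2,898,000
Per-day component: £1,148,160 + £2,898,000 = £4,046,160
Base plus per-day: £78,500 + £4,046,160 = £4,124,660
The violation did not continue after notice: no 80% increase.
Cap at £8,853,150: £4,124,660 is within the cap, no reduction.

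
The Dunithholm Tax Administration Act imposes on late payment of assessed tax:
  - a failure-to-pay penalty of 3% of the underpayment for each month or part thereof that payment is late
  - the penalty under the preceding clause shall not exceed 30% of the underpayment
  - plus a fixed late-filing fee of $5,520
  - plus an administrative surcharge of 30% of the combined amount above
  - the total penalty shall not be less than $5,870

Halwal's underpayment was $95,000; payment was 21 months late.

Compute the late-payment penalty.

Accrued rate: 3% × 21 = 63%, capped at 30% → 30%
Failure-to-pay penalty: 30% of $95,000 = $28,500
Penalty before surcharge: $28,500 + $5,520 = $34,020
Administrative surcharge: 30% of $34,020 = $10,206
Total penalty: $34,020 + $10,206 = $44,226
Minimum $5,870: $44,226 meets the minimum, no increase.

Penalty: $44,226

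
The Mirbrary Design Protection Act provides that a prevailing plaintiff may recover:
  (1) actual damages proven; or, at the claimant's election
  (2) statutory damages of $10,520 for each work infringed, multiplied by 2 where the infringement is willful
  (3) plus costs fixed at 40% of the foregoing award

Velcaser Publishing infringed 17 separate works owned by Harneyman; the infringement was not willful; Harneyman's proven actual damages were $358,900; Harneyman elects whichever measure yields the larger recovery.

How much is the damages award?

$502,460

Statutory damages: 17 × $10,520 = $178,840
Infringement not willful: no ×2 enhancement.
Greater of actual damages ($358,900) or statutory damages ($178,840): $358,900
Costs: 40% of $358,900 = $143,560
Award plus costs: $358,900 + $143,560 = $502,460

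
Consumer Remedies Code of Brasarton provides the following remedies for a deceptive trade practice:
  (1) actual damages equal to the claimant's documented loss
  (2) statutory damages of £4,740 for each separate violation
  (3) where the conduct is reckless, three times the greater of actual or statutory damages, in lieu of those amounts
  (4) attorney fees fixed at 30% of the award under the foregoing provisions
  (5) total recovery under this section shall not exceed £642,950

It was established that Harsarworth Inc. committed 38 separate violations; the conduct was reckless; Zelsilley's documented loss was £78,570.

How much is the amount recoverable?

£642,950

Statutory damages: 38 × £4,740 = £180,120
Greater of actual damages (£78,570) or statutory damages (£180,120): £180,120
Trebled: 3 × £180,120 = £540,360
Attorney fees: 30% of £540,360 = £162,108
Total before cap: £540,360 + £162,108 = £702,468
Cap at £642,950: £702,468 exceeds the cap → £642,950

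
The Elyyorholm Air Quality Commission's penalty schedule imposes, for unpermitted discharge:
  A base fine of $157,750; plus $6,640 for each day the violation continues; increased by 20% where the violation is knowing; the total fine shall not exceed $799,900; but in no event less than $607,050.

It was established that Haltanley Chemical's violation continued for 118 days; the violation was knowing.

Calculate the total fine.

Per-day component: 118 × $6,640 = $783,520
Base plus per-day: $157,750 + $783,520 = $941,270
Enhancement: 20% of $941,270 = $188,254
Enhanced fine: $941,270 + $188,254 = $1,129,524
Cap at $799,900: $1,129,524 exceeds the cap → $799,900
Minimum $607,050: $799,900 meets the minimum, no increase.

$799,900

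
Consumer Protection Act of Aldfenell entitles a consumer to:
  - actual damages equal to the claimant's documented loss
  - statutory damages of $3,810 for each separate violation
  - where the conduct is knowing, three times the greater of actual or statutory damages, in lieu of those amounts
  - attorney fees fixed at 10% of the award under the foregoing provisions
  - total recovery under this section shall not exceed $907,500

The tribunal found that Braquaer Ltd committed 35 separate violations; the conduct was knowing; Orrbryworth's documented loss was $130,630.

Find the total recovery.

$440,055

Statutory damages: 35 × $3,810 = $133,350
Greater of actual damages ($130,630) or statutory damages ($133,350): $133,350
Trebled: 3 × $133,350 = $400,050
Attorney fees: 10% of $400,050 = $40,005
Total before cap: $400,050 + $40,005 = $440,055
Cap at $907,500: $440,055 is within the cap, no reduction.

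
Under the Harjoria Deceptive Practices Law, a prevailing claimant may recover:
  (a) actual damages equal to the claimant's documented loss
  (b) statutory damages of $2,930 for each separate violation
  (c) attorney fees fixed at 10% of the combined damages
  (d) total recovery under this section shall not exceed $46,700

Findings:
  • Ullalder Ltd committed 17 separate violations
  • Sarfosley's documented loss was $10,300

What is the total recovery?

$46,700

Statutory damages: 17 × $2,930 = $49,810
Combined damages: $10,300 + $49,810 = $60,110
Attorney fees: 10% of $60,110 = $6,011
Total before cap: $60,110 + $6,011 = $66,121
Cap at $46,700: $66,121 exceeds the cap → $46,700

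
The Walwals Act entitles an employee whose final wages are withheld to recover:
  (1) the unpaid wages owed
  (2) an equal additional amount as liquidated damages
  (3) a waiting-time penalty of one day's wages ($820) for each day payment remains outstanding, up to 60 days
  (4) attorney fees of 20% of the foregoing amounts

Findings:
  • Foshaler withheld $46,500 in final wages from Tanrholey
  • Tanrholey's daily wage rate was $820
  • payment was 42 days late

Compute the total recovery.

$152,928

Liquidated damages (equal amount): $46,500
Penalty days: min(42, 60) = 42
Waiting-time penalty: 42 × $820 = $34,440
Subtotal: $46,500 + $46,500 + $34,440 = $127,440
Attorney fees: 20% of $127,440 = $25,488
Total award: $127,440 + $25,488 = $152,928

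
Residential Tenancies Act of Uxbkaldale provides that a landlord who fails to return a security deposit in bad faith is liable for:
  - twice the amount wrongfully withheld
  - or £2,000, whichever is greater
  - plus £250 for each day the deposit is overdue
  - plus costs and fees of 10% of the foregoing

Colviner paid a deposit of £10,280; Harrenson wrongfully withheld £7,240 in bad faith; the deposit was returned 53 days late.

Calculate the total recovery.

£30,503

Doubled: 2 × £7,240 = £14,480
Minimum £2,000: £14,480 meets the minimum, no increase.
Late-return penalty: 53 × £250 = £13,250
Damages plus late penalty: £14,480 + £13,250 = £27,730
Costs and fees: 10% of £27,730 = £2,773
Total recovery: £27,730 + £2,773 = £30,503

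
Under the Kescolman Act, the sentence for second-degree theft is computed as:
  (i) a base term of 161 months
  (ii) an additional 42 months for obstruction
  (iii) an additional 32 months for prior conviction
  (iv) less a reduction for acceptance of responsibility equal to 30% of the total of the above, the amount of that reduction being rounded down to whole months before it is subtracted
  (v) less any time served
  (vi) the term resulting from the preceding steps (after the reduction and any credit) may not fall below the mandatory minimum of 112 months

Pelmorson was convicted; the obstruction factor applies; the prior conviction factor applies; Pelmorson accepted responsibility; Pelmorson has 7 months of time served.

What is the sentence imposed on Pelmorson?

158 months

Obstruction enhancement: +42 months
Prior conviction enhancement: +32 months
Adjusted term: 161 months + 42 months + 32 months = 235 months
Acceptance of responsibility reduction: 30% of 235 months = 70 months (rounded down)
After reduction: 235 − 70 = 165 months
Less time served: 165 months − 7 months = 158 months
Minimum 112 months: 158 months meets the minimum, no increase.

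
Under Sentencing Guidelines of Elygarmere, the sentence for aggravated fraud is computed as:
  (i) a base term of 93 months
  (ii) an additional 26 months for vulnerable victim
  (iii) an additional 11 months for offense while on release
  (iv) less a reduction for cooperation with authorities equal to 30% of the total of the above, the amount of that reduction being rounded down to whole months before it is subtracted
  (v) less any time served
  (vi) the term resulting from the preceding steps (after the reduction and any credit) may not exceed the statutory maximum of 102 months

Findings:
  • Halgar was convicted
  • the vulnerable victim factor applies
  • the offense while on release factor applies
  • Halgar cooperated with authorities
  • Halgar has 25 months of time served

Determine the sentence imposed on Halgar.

66 months

Vulnerable victim enhancement: +26 months
Offense while on release enhancement: +11 months
Adjusted term: 93 months + 26 months + 11 months = 130 months
Cooperation with authorities reduction: 30% of 130 months = 39 months (rounded down)
After reduction: 130 − 39 = 91 months
Less time served: 91 months − 25 months = 66 months
Cap at 102 months: 66 months is within the cap, no reduction.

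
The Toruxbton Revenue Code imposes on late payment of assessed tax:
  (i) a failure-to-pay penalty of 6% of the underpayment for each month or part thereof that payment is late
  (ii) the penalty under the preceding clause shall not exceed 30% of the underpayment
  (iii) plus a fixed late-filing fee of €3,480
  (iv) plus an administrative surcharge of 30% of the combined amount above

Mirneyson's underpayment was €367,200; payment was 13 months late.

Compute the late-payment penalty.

Accrued rate: 6% × 13 = 78%, capped at 30% → 30%
Failure-to-pay penalty: 30% of €367,200 = €110,160
Penalty before surcharge: €110,160 + €3,480 = €113,640
Administrative surcharge: 30% of €113,640 = €34,092
Total penalty: €113,640 + €34,092 = €147,732

Penalty: €147,732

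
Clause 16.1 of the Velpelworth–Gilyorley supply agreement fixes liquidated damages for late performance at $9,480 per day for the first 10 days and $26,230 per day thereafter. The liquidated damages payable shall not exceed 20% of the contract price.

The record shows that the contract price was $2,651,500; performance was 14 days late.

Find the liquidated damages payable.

First 10 days: 10 × $9,480 = $94,800
Remaining days: (14 − 10) × $26,230 = $104,920
Accrued per-day damages: $94,800 + $104,920 = $199,720
Cap: 20% of $2,651,500 = $530,300
Cap at $530,300: $199,720 is within the cap, no reduction.

$199,720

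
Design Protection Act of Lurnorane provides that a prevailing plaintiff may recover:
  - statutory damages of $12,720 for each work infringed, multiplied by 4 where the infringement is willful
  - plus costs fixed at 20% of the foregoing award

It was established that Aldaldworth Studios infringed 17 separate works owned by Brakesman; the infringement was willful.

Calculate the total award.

Statutory damages: 17 × $12,720 = $216,240
Multiplied by 4: 4 × $216,240 = $864,960
Costs: 20% of $864,960 = $172,992
Award plus costs: $864,960 + $172,992 = $1,037,952

$1,037,952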